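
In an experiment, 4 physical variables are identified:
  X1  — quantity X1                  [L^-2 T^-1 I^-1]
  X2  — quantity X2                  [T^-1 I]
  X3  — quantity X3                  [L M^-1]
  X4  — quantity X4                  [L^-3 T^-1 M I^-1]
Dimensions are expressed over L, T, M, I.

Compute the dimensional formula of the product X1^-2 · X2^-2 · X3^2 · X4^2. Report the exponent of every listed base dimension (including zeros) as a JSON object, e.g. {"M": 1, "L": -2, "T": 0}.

Write exponents as rows L,T,M,I / cols X1,X2,X3,X4:
  L: [-2  0  1 -3]
  T: [-1 -1  0 -1]
  M: [ 0  0 -1  1]
  I: [-1  1  0 -1]
  [L]: (-2)·-2+(-2)·0+(2)·1+(2)·-3 = 0
  [T]: (-2)·-1+(-2)·-1+(2)·0+(2)·-1 = 2
  [M]: (-2)·0+(-2)·0+(2)·-1+(2)·1 = 0
  [I]: (-2)·-1+(-2)·1+(2)·0+(2)·-1 = -2
⇒ T^2 I^-2

{"L": 0, "T": 2, "M": 0, "I": -2}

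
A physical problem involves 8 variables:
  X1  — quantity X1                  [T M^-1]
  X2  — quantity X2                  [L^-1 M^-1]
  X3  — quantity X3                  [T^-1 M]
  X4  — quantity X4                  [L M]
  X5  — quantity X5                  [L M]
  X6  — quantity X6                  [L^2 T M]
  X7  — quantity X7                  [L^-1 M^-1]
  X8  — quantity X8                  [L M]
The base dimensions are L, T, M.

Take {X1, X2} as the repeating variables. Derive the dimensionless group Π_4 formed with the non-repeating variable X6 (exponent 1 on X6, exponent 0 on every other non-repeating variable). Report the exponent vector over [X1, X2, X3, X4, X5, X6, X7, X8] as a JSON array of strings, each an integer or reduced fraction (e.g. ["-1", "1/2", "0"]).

Dimensional matrix (L×T×M by X1×X2×X3×X4×X5×X6×X7×X8):
  L: [ 0 -1  0  1  1  2 -1  1]
  T: [ 1  0 -1  0  0  1  0  0]
  M: [-1 -1  1  1  1  1 -1  1]
Echelon form has 2 nonzero rows (pivots: X1,X2)
Pivot set = {X1,X2}, free = {X3,X4,X5,X6,X7,X8}
RREF:
  r0: [   1    0   -1    0    0    1    0    0]
  r1: [   0    1    0   -1   -1   -2    1   -1]
  r2: [   0    0    0    0    0    0    0    0]
Fix exponent of X6 at 1, X3 at 0, X4 at 0, X5 at 0, X7 at 0, X8 at 0; solve each RREF row for its pivot's exponent:
  r0: exp(X1) + (1)·1 = 0 ⇒ exp(X1) = -1
  r1: exp(X2) + (-2)·1 = 0 ⇒ exp(X2) = 2
Π_4 = X1^-1 · X2^2 · X6

["-1", "2", "0", "0", "0", "1", "0", "0"]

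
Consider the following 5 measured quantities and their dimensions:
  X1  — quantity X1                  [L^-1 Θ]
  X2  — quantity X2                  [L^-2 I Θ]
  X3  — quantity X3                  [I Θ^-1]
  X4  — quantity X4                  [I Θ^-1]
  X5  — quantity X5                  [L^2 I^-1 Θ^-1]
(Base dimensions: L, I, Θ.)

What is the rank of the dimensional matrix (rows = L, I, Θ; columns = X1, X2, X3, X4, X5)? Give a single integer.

2

Exponent matrix [L,I,Θ] × [X1,X2,X3,X4,X5]:
  L: [-1 -2  0  0  2]
  I: [ 0  1  1  1 -1]
  Θ: [ 1  1 -1 -1 -1]
Echelon form has 2 nonzero rows (pivots: X1,X2)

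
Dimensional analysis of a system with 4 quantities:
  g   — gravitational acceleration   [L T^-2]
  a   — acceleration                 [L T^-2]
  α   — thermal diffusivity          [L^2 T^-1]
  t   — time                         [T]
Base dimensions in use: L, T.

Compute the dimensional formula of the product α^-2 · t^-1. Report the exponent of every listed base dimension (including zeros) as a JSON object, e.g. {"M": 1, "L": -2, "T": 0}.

Dimensional matrix (L×T by g×a×α×t):
  L: [ 1  1  2  0]
  T: [-2 -2 -1  1]
  [L]: (-2)·2+(-1)·0 = -4
  [T]: (-2)·-1+(-1)·1 = 1
⇒ L^-4 T

{"L": -4, "T": 1}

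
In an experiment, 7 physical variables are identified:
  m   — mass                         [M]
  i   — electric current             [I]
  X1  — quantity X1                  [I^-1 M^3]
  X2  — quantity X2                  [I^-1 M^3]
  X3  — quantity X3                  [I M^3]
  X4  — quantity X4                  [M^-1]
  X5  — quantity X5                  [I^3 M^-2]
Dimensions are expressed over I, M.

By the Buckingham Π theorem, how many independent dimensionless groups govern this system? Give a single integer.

Exponent matrix [I,M] × [m,i,X1,X2,X3,X4,X5]:
  I: [ 0  1 -1 -1  1  0  3]
  M: [ 1  0  3  3  3 -1 -2]
RREF → pivots at {m,i} ⇒ r = 2
7 vars − rank 2 = 5 Π groups

5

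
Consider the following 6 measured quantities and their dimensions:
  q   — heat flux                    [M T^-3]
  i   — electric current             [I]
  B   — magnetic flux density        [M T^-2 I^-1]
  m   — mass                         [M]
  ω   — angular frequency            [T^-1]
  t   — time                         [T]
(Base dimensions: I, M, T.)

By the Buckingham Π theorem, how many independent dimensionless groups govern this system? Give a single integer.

3

Write exponents as rows I,M,T / cols q,i,B,m,ω,t:
  I: [ 0  1 -1  0  0  0]
  M: [ 1  0  1  1  0  0]
  T: [-3  0 -2  0 -1  1]
Row reduction gives pivot columns q,i,B; rank = 3
n=6, r=3 ⇒ 3 dimensionless groups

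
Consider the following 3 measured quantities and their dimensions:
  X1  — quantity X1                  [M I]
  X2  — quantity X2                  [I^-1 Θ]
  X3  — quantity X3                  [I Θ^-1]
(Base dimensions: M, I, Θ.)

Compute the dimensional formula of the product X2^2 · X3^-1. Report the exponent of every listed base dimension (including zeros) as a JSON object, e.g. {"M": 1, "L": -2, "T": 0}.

{"M": 0, "I": -3, "Θ": 3}

Exponent matrix [M,I,Θ] × [X1,X2,X3]:
  M: [ 1  0  0]
  I: [ 1 -1  1]
  Θ: [ 0  1 -1]
  [M]: (2)·0+(-1)·0 = 0
  [I]: (2)·-1+(-1)·1 = -3
  [Θ]: (2)·1+(-1)·-1 = 3
⇒ I^-3 Θ^3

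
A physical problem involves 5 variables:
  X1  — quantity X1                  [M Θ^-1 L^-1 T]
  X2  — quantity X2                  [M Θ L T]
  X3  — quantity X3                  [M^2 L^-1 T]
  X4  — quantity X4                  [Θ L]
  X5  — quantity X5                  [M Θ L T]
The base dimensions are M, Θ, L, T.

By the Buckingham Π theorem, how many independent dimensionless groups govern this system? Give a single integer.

Write exponents as rows M,Θ,L,T / cols X1,X2,X3,X4,X5:
  M: [ 1  1  2  0  1]
  Θ: [-1  1  0  1  1]
  L: [-1  1 -1  1  1]
  T: [ 1  1  1  0  1]
Echelon form has 3 nonzero rows (pivots: X1,X2,X3)
n=5, r=3 ⇒ 2 dimensionless groups

2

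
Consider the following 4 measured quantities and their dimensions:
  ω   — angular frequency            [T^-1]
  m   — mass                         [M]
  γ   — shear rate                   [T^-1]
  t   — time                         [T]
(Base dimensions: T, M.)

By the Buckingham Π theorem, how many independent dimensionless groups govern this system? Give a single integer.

2

Dimensional matrix (T×M by ω×m×γ×t):
  T: [-1  0 -1  1]
  M: [ 0  1  0  0]
RREF → pivots at {ω,m} ⇒ r = 2
n=4, r=2 ⇒ 2 dimensionless groups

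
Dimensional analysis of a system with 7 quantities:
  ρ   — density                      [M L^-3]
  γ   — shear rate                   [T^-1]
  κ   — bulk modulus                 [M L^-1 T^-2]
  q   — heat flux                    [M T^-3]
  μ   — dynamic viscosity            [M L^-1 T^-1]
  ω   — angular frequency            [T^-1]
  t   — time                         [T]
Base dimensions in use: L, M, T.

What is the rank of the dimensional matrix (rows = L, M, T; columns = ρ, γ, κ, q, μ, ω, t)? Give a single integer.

Dimensional matrix (L×M×T by ρ×γ×κ×q×μ×ω×t):
  L: [-3  0 -1  0 -1  0  0]
  M: [ 1  0  1  1  1  0  0]
  T: [ 0 -1 -2 -3 -1 -1  1]
Echelon form has 3 nonzero rows (pivots: ρ,γ,κ)

3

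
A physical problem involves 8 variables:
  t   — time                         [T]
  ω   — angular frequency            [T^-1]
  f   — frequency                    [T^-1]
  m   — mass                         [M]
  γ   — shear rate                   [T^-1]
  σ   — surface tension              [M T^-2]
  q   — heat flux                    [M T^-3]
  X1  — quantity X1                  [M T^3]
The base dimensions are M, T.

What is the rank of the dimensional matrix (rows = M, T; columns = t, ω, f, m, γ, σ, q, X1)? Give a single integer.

Exponent matrix [M,T] × [t,ω,f,m,γ,σ,q,X1]:
  M: [ 0  0  0  1  0  1  1  1]
  T: [ 1 -1 -1  0 -1 -2 -3  3]
RREF → pivots at {t,m} ⇒ r = 2

2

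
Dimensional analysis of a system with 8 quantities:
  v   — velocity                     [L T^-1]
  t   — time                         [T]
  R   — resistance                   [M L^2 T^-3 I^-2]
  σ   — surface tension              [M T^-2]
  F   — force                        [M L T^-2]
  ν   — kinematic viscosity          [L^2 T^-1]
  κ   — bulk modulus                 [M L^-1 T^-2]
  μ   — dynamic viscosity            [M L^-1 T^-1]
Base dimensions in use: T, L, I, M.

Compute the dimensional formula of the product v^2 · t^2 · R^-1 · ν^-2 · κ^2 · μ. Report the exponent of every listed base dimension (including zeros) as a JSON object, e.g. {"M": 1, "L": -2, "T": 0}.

{"T": 0, "L": -7, "I": 2, "M": 2}

Dimensional matrix (T×L×I×M by v×t×R×σ×F×ν×κ×μ):
  T: [-1  1 -3 -2 -2 -1 -2 -1]
  L: [ 1  0  2  0  1  2 -1 -1]
  I: [ 0  0 -2  0  0  0  0  0]
  M: [ 0  0  1  1  1  0  1  1]
  [T]: (2)·-1+(2)·1+(-1)·-3+(-2)·-1+(2)·-2+(1)·-1 = 0
  [L]: (2)·1+(2)·0+(-1)·2+(-2)·2+(2)·-1+(1)·-1 = -7
  [I]: (2)·0+(2)·0+(-1)·-2+(-2)·0+(2)·0+(1)·0 = 2
  [M]: (2)·0+(2)·0+(-1)·1+(-2)·0+(2)·1+(1)·1 = 2
⇒ L^-7 I^2 M^2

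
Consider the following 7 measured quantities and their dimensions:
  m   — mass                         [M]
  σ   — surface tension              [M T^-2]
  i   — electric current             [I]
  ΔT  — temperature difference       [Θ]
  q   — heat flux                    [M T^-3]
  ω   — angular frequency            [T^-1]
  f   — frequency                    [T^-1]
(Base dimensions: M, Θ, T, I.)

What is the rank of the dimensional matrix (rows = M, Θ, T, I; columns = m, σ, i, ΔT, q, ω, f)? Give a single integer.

Write exponents as rows M,Θ,T,I / cols m,σ,i,ΔT,q,ω,f:
  M: [ 1  1  0  0  1  0  0]
  Θ: [ 0  0  0  1  0  0  0]
  T: [ 0 -2  0  0 -3 -1 -1]
  I: [ 0  0  1  0  0  0  0]
Row reduction gives pivot columns m,σ,i,ΔT; rank = 4

4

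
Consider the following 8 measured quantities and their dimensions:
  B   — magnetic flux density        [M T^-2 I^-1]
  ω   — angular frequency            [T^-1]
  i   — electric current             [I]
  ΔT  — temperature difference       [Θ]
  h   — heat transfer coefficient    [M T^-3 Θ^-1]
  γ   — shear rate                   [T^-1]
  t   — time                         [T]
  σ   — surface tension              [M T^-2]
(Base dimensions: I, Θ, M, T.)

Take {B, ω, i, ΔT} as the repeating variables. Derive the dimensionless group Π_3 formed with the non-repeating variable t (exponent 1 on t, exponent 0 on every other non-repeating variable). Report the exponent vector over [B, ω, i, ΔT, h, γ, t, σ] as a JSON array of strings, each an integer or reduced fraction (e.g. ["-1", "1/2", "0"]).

["0", "1", "0", "0", "0", "0", "1", "0"]

Exponent matrix [I,Θ,M,T] × [B,ω,i,ΔT,h,γ,t,σ]:
  I: [-1  0  1  0  0  0  0  0]
  Θ: [ 0  0  0  1 -1  0  0  0]
  M: [ 1  0  0  0  1  0  0  1]
  T: [-2 -1  0  0 -3 -1  1 -2]
RREF → pivots at {B,ω,i,ΔT} ⇒ r = 4
Pivot set = {B,ω,i,ΔT}, free = {h,γ,t,σ}
RREF:
  r0: [   1    0    0    0    1    0    0    1]
  r1: [   0    1    0    0    1    1   -1    0]
  r2: [   0    0    1    0    1    0    0    1]
  r3: [   0    0    0    1   -1    0    0    0]
Fix exponent of t at 1, h at 0, γ at 0, σ at 0; solve each RREF row for its pivot's exponent:
  r0: exp(B) + (0)·1 = 0 ⇒ exp(B) = 0
  r1: exp(ω) + (-1)·1 = 0 ⇒ exp(ω) = 1
  r2: exp(i) + (0)·1 = 0 ⇒ exp(i) = 0
  r3: exp(ΔT) + (0)·1 = 0 ⇒ exp(ΔT) = 0
Π_3 = ω · t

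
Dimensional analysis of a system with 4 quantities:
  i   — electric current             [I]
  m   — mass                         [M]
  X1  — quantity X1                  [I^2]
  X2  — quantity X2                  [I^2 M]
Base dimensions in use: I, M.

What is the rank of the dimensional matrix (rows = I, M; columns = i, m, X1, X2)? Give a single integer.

Dimensional matrix (I×M by i×m×X1×X2):
  I: [ 1  0  2  2]
  M: [ 0  1  0  1]
Echelon form has 2 nonzero rows (pivots: i,m)

2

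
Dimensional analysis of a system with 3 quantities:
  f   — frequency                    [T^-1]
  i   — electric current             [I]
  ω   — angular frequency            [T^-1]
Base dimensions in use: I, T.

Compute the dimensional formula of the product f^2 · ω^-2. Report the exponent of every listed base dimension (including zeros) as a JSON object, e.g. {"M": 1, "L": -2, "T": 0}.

Write exponents as rows I,T / cols f,i,ω:
  I: [ 0  1  0]
  T: [-1  0 -1]
  [I]: (2)·0+(-2)·0 = 0
  [T]: (2)·-1+(-2)·-1 = 0
⇒ 1 (dimensionless)

{"I": 0, "T": 0}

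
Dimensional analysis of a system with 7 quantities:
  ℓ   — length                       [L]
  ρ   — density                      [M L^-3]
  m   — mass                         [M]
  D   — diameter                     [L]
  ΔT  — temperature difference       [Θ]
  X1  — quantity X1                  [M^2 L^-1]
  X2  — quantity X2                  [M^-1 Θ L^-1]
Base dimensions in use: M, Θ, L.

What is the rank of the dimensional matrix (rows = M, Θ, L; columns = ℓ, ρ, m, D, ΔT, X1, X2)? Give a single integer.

Dimensional matrix (M×Θ×L by ℓ×ρ×m×D×ΔT×X1×X2):
  M: [ 0  1  1  0  0  2 -1]
  Θ: [ 0  0  0  0  1  0  1]
  L: [ 1 -3  0  1  0 -1 -1]
RREF → pivots at {ℓ,ρ,ΔT} ⇒ r = 3

3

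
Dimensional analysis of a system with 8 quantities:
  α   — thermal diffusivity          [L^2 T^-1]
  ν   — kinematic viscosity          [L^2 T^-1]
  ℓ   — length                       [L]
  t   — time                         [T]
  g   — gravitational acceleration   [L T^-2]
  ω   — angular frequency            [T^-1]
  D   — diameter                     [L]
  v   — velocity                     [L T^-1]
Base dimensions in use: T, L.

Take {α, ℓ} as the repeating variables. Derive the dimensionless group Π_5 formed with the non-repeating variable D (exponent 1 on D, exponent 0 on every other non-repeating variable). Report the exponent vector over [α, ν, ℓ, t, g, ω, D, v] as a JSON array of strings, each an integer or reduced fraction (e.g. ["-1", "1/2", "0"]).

["0", "0", "-1", "0", "0", "0", "1", "0"]

Write exponents as rows T,L / cols α,ν,ℓ,t,g,ω,D,v:
  T: [-1 -1  0  1 -2 -1  0 -1]
  L: [ 2  2  1  0  1  0  1  1]
RREF → pivots at {α,ℓ} ⇒ r = 2
Repeat: α,ℓ; free: ν,t,g,ω,D,v
RREF:
  r0: [   1    1    0   -1    2    1    0    1]
  r1: [   0    0    1    2   -3   -2    1   -1]
Fix exponent of D at 1, ν at 0, t at 0, g at 0, ω at 0, v at 0; solve each RREF row for its pivot's exponent:
  r0: exp(α) + (0)·1 = 0 ⇒ exp(α) = 0
  r1: exp(ℓ) + (1)·1 = 0 ⇒ exp(ℓ) = -1
Π_5 = ℓ^-1 · D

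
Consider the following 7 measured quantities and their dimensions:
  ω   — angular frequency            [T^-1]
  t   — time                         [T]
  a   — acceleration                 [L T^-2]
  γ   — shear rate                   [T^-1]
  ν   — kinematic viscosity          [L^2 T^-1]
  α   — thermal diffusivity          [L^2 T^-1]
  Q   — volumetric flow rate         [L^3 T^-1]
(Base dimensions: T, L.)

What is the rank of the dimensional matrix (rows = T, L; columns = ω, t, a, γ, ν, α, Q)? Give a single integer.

2

Dimensional matrix (T×L by ω×t×a×γ×ν×α×Q):
  T: [-1  1 -2 -1 -1 -1 -1]
  L: [ 0  0  1  0  2  2  3]
RREF → pivots at {ω,a} ⇒ r = 2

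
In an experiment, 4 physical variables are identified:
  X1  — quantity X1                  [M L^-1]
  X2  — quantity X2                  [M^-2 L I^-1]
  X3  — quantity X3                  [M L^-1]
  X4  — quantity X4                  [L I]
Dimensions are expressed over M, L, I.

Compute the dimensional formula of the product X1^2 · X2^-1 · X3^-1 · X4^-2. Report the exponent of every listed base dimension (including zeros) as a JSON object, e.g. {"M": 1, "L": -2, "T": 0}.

{"M": 3, "L": -4, "I": -1}

Write exponents as rows M,L,I / cols X1,X2,X3,X4:
  M: [ 1 -2  1  0]
  L: [-1  1 -1  1]
  I: [ 0 -1  0  1]
  [M]: (2)·1+(-1)·-2+(-1)·1+(-2)·0 = 3
  [L]: (2)·-1+(-1)·1+(-1)·-1+(-2)·1 = -4
  [I]: (2)·0+(-1)·-1+(-1)·0+(-2)·1 = -1
⇒ M^3 L^-4 I^-1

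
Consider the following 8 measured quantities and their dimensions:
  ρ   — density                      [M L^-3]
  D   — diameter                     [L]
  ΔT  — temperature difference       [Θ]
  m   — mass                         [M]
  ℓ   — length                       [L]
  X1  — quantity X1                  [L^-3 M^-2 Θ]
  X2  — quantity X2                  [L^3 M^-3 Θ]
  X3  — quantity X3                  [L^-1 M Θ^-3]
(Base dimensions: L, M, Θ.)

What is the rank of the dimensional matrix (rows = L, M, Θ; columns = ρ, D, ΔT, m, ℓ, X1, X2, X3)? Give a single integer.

3

Dimensional matrix (L×M×Θ by ρ×D×ΔT×m×ℓ×X1×X2×X3):
  L: [-3  1  0  0  1 -3  3 -1]
  M: [ 1  0  0  1  0 -2 -3  1]
  Θ: [ 0  0  1  0  0  1  1 -3]
Echelon form has 3 nonzero rows (pivots: ρ,D,ΔT)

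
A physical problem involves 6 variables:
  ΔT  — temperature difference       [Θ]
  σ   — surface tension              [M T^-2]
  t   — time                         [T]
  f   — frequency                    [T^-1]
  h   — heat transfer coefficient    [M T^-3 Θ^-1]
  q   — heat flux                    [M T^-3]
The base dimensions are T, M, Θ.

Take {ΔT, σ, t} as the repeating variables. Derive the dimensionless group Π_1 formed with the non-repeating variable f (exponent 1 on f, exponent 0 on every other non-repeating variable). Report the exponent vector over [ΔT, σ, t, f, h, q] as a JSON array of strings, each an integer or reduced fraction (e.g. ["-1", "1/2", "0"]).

["0", "0", "1", "1", "0", "0"]

Write exponents as rows T,M,Θ / cols ΔT,σ,t,f,h,q:
  T: [ 0 -2  1 -1 -3 -3]
  M: [ 0  1  0  0  1  1]
  Θ: [ 1  0  0  0 -1  0]
Echelon form has 3 nonzero rows (pivots: ΔT,σ,t)
Repeat: ΔT,σ,t; free: f,h,q
RREF:
  r0: [   1    0    0    0   -1    0]
  r1: [   0    1    0    0    1    1]
  r2: [   0    0    1   -1   -1   -1]
Fix exponent of f at 1, h at 0, q at 0; solve each RREF row for its pivot's exponent:
  r0: exp(ΔT) + (0)·1 = 0 ⇒ exp(ΔT) = 0
  r1: exp(σ) + (0)·1 = 0 ⇒ exp(σ) = 0
  r2: exp(t) + (-1)·1 = 0 ⇒ exp(t) = 1
Π_1 = t · f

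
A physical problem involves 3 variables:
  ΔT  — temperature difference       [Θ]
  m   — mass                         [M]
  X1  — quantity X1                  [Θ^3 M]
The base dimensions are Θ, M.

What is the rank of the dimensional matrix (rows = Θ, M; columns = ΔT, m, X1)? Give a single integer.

2

Dimensional matrix (Θ×M by ΔT×m×X1):
  Θ: [ 1  0  3]
  M: [ 0  1  1]
Echelon form has 2 nonzero rows (pivots: ΔT,m)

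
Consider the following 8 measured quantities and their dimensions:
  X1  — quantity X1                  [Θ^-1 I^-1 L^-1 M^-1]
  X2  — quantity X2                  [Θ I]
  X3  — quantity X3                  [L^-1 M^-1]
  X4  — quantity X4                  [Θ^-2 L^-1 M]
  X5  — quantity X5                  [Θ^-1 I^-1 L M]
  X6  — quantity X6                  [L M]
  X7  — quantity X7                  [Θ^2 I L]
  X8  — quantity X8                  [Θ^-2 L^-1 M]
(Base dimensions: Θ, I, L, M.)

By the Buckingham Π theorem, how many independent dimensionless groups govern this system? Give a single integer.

5

Dimensional matrix (Θ×I×L×M by X1×X2×X3×X4×X5×X6×X7×X8):
  Θ: [-1  1  0 -2 -1  0  2 -2]
  I: [-1  1  0  0 -1  0  1  0]
  L: [-1  0 -1 -1  1  1  1 -1]
  M: [-1  0 -1  1  1  1  0  1]
Echelon form has 3 nonzero rows (pivots: X1,X2,X4)
n=8, r=3 ⇒ 5 dimensionless groups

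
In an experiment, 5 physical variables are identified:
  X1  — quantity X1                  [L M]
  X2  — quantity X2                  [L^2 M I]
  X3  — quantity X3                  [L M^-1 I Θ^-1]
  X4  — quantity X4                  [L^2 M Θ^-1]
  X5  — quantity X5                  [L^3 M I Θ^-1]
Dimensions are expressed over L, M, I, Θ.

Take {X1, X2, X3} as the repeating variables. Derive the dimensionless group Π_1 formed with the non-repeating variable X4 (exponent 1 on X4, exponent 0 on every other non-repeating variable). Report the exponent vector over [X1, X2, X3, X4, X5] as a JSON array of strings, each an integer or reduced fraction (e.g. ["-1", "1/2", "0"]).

Write exponents as rows L,M,I,Θ / cols X1,X2,X3,X4,X5:
  L: [ 1  2  1  2  3]
  M: [ 1  1 -1  1  1]
  I: [ 0  1  1  0  1]
  Θ: [ 0  0 -1 -1 -1]
RREF → pivots at {X1,X2,X3} ⇒ r = 3
Repeat: X1,X2,X3; free: X4,X5
RREF:
  r0: [   1    0    0    3    2]
  r1: [   0    1    0   -1    0]
  r2: [   0    0    1    1    1]
  r3: [   0    0    0    0    0]
Fix exponent of X4 at 1, X5 at 0; solve each RREF row for its pivot's exponent:
  r0: exp(X1) + (3)·1 = 0 ⇒ exp(X1) = -3
  r1: exp(X2) + (-1)·1 = 0 ⇒ exp(X2) = 1
  r2: exp(X3) + (1)·1 = 0 ⇒ exp(X3) = -1
Π_1 = X1^-3 · X2 · X3^-1 · X4

["-3", "1", "-1", "1", "0"]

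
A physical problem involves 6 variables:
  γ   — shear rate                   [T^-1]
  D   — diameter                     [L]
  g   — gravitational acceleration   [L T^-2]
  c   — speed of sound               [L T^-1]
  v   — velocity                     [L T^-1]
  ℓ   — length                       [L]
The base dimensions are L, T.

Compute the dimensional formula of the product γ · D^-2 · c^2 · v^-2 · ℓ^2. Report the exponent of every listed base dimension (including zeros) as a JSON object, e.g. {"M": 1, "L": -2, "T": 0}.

Exponent matrix [L,T] × [γ,D,g,c,v,ℓ]:
  L: [ 0  1  1  1  1  1]
  T: [-1  0 -2 -1 -1  0]
  [L]: (1)·0+(-2)·1+(2)·1+(-2)·1+(2)·1 = 0
  [T]: (1)·-1+(-2)·0+(2)·-1+(-2)·-1+(2)·0 = -1
⇒ T^-1

{"L": 0, "T": -1}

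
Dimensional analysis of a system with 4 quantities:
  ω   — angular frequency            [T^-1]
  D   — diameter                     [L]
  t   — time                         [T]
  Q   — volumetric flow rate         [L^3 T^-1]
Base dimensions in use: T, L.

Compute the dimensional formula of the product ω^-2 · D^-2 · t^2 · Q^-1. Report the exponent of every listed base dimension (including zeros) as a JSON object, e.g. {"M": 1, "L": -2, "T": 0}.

Dimensional matrix (T×L by ω×D×t×Q):
  T: [-1  0  1 -1]
  L: [ 0  1  0  3]
  [T]: (-2)·-1+(-2)·0+(2)·1+(-1)·-1 = 5
  [L]: (-2)·0+(-2)·1+(2)·0+(-1)·3 = -5
⇒ T^5 L^-5

{"T": 5, "L": -5}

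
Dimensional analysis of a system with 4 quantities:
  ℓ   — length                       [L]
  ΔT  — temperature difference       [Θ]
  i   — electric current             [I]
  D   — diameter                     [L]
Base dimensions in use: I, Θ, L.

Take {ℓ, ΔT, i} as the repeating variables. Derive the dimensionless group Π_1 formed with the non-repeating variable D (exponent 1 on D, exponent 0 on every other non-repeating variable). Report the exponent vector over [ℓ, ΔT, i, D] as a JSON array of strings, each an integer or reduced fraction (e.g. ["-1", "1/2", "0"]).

Write exponents as rows I,Θ,L / cols ℓ,ΔT,i,D:
  I: [ 0  0  1  0]
  Θ: [ 0  1  0  0]
  L: [ 1  0  0  1]
Echelon form has 3 nonzero rows (pivots: ℓ,ΔT,i)
Repeat: ℓ,ΔT,i; free: D
RREF:
  r0: [   1    0    0    1]
  r1: [   0    1    0    0]
  r2: [   0    0    1    0]
Fix exponent of D at 1; solve each RREF row for its pivot's exponent:
  r0: exp(ℓ) + (1)·1 = 0 ⇒ exp(ℓ) = -1
  r1: exp(ΔT) + (0)·1 = 0 ⇒ exp(ΔT) = 0
  r2: exp(i) + (0)·1 = 0 ⇒ exp(i) = 0
Π_1 = ℓ^-1 · D

["-1", "0", "0", "1"]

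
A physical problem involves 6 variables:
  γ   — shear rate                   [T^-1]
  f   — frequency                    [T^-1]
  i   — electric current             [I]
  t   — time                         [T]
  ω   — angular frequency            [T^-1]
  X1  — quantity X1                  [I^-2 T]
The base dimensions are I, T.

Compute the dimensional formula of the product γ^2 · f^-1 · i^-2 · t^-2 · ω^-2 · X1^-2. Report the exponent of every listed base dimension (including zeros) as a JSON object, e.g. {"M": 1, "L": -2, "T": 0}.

{"I": 2, "T": -3}

Write exponents as rows I,T / cols γ,f,i,t,ω,X1:
  I: [ 0  0  1  0  0 -2]
  T: [-1 -1  0  1 -1  1]
  [I]: (2)·0+(-1)·0+(-2)·1+(-2)·0+(-2)·0+(-2)·-2 = 2
  [T]: (2)·-1+(-1)·-1+(-2)·0+(-2)·1+(-2)·-1+(-2)·1 = -3
⇒ I^2 T^-3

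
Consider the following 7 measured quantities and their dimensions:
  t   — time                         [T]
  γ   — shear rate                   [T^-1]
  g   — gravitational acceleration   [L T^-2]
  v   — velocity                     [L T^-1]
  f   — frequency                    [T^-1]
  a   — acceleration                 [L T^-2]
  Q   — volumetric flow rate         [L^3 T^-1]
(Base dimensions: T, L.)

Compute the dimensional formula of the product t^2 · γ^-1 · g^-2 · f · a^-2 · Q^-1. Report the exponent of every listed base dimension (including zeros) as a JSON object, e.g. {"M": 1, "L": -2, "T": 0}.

{"T": 11, "L": -7}

Dimensional matrix (T×L by t×γ×g×v×f×a×Q):
  T: [ 1 -1 -2 -1 -1 -2 -1]
  L: [ 0  0  1  1  0  1  3]
  [T]: (2)·1+(-1)·-1+(-2)·-2+(1)·-1+(-2)·-2+(-1)·-1 = 11
  [L]: (2)·0+(-1)·0+(-2)·1+(1)·0+(-2)·1+(-1)·3 = -7
⇒ T^11 L^-7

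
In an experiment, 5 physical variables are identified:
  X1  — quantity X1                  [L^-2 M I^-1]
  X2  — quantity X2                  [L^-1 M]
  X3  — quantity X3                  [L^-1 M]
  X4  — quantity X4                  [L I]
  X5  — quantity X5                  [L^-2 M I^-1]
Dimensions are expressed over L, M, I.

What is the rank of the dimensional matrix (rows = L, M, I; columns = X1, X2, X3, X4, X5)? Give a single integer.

2

Exponent matrix [L,M,I] × [X1,X2,X3,X4,X5]:
  L: [-2 -1 -1  1 -2]
  M: [ 1  1  1  0  1]
  I: [-1  0  0  1 -1]
Echelon form has 2 nonzero rows (pivots: X1,X2)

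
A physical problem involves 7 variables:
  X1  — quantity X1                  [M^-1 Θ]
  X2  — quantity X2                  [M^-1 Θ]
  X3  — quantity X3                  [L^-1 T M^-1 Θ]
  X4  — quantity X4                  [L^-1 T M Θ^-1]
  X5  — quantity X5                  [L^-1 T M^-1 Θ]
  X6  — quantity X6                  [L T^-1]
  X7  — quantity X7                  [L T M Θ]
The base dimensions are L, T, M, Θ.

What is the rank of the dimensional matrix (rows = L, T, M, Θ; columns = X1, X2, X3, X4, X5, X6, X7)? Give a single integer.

Exponent matrix [L,T,M,Θ] × [X1,X2,X3,X4,X5,X6,X7]:
  L: [ 0  0 -1 -1 -1  1  1]
  T: [ 0  0  1  1  1 -1  1]
  M: [-1 -1 -1  1 -1  0  1]
  Θ: [ 1  1  1 -1  1  0  1]
RREF → pivots at {X1,X3,X7} ⇒ r = 3

3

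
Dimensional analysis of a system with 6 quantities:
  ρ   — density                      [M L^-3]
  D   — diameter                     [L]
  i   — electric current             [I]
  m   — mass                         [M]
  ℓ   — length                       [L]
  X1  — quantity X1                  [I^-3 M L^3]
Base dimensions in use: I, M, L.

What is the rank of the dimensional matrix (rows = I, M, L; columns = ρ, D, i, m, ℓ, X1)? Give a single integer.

Dimensional matrix (I×M×L by ρ×D×i×m×ℓ×X1):
  I: [ 0  0  1  0  0 -3]
  M: [ 1  0  0  1  0  1]
  L: [-3  1  0  0  1  3]
RREF → pivots at {ρ,D,i} ⇒ r = 3

3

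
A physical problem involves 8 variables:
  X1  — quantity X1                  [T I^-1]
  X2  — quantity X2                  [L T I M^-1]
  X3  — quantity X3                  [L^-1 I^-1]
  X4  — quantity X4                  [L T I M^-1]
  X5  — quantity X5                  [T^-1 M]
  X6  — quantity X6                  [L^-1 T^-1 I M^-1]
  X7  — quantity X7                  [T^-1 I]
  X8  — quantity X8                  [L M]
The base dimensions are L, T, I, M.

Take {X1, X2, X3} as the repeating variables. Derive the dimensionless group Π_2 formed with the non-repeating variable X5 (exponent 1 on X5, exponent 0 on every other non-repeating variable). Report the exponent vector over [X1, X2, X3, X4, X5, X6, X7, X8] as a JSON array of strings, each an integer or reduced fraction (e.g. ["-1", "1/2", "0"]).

Write exponents as rows L,T,I,M / cols X1,X2,X3,X4,X5,X6,X7,X8:
  L: [ 0  1 -1  1  0 -1  0  1]
  T: [ 1  1  0  1 -1 -1 -1  0]
  I: [-1  1 -1  1  0  1  1  0]
  M: [ 0 -1  0 -1  1 -1  0  1]
Row reduction gives pivot columns X1,X2,X3; rank = 3
Pivot set = {X1,X2,X3}, free = {X4,X5,X6,X7,X8}
RREF:
  r0: [   1    0    0    0    0   -2   -1    1]
  r1: [   0    1    0    1   -1    1    0   -1]
  r2: [   0    0    1    0   -1    2    0   -2]
  r3: [   0    0    0    0    0    0    0    0]
Fix exponent of X5 at 1, X4 at 0, X6 at 0, X7 at 0, X8 at 0; solve each RREF row for its pivot's exponent:
  r0: exp(X1) + (0)·1 = 0 ⇒ exp(X1) = 0
  r1: exp(X2) + (-1)·1 = 0 ⇒ exp(X2) = 1
  r2: exp(X3) + (-1)·1 = 0 ⇒ exp(X3) = 1
Π_2 = X2 · X3 · X5

["0", "1", "1", "0", "1", "0", "0", "0"]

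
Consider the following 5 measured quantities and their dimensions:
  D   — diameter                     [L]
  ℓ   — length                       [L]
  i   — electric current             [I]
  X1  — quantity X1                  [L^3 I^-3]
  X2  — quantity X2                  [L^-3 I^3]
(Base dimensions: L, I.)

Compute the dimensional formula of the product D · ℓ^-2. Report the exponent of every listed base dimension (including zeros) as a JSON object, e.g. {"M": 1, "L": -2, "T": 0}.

{"L": -1, "I": 0}

Exponent matrix [L,I] × [D,ℓ,i,X1,X2]:
  L: [ 1  1  0  3 -3]
  I: [ 0  0  1 -3  3]
  [L]: (1)·1+(-2)·1 = -1
  [I]: (1)·0+(-2)·0 = 0
⇒ L^-1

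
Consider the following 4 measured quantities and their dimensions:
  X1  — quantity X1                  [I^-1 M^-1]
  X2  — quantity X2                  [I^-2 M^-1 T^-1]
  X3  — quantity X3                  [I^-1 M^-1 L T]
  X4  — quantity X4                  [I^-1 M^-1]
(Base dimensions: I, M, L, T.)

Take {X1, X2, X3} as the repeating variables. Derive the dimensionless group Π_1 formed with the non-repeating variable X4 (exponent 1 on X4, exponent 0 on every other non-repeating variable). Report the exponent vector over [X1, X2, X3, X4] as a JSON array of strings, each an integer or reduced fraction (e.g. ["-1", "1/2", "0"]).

Exponent matrix [I,M,L,T] × [X1,X2,X3,X4]:
  I: [-1 -2 -1 -1]
  M: [-1 -1 -1 -1]
  L: [ 0  0  1  0]
  T: [ 0 -1  1  0]
Echelon form has 3 nonzero rows (pivots: X1,X2,X3)
Repeat: X1,X2,X3; free: X4
RREF:
  r0: [   1    0    0    1]
  r1: [   0    1    0    0]
  r2: [   0    0    1    0]
  r3: [   0    0    0    0]
Fix exponent of X4 at 1; solve each RREF row for its pivot's exponent:
  r0: exp(X1) + (1)·1 = 0 ⇒ exp(X1) = -1
  r1: exp(X2) + (0)·1 = 0 ⇒ exp(X2) = 0
  r2: exp(X3) + (0)·1 = 0 ⇒ exp(X3) = 0
Π_1 = X1^-1 · X4

["-1", "0", "0", "1"]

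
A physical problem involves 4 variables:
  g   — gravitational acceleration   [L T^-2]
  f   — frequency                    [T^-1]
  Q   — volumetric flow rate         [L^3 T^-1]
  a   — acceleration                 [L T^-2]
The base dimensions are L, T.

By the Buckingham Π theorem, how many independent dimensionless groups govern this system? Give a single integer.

2

Dimensional matrix (L×T by g×f×Q×a):
  L: [ 1  0  3  1]
  T: [-2 -1 -1 -2]
Row reduction gives pivot columns g,f; rank = 2
n=4, r=2 ⇒ 2 dimensionless groups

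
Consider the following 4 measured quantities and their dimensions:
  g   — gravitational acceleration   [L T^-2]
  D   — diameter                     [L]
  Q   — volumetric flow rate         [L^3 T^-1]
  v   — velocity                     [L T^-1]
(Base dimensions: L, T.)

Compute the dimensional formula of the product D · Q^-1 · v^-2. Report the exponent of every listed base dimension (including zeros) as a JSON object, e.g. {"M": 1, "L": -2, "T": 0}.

Write exponents as rows L,T / cols g,D,Q,v:
  L: [ 1  1  3  1]
  T: [-2  0 -1 -1]
  [L]: (1)·1+(-1)·3+(-2)·1 = -4
  [T]: (1)·0+(-1)·-1+(-2)·-1 = 3
⇒ L^-4 T^3

{"L": -4, "T": 3}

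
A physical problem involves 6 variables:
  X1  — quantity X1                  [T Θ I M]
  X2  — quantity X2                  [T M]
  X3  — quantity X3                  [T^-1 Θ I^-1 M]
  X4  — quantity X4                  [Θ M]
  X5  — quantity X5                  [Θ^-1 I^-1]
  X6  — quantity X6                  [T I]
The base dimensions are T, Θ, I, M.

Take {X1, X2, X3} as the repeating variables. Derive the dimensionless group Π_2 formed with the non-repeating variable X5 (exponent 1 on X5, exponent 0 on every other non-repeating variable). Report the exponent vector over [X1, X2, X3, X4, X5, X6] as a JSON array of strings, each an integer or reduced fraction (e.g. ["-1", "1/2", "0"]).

["1", "-1", "0", "0", "1", "0"]

Write exponents as rows T,Θ,I,M / cols X1,X2,X3,X4,X5,X6:
  T: [ 1  1 -1  0  0  1]
  Θ: [ 1  0  1  1 -1  0]
  I: [ 1  0 -1  0 -1  1]
  M: [ 1  1  1  1  0  0]
Echelon form has 3 nonzero rows (pivots: X1,X2,X3)
Repeat: X1,X2,X3; free: X4,X5,X6
RREF:
  r0: [   1    0    0  1/2   -1  1/2]
  r1: [   0    1    0    0    1    0]
  r2: [   0    0    1  1/2    0 -1/2]
  r3: [   0    0    0    0    0    0]
Fix exponent of X5 at 1, X4 at 0, X6 at 0; solve each RREF row for its pivot's exponent:
  r0: exp(X1) + (-1)·1 = 0 ⇒ exp(X1) = 1
  r1: exp(X2) + (1)·1 = 0 ⇒ exp(X2) = -1
  r2: exp(X3) + (0)·1 = 0 ⇒ exp(X3) = 0
Π_2 = X1 · X2^-1 · X5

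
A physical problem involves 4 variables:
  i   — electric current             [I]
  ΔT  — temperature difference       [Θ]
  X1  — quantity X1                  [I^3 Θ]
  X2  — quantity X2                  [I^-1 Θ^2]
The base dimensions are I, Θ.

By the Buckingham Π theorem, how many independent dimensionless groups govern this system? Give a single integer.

Exponent matrix [I,Θ] × [i,ΔT,X1,X2]:
  I: [ 1  0  3 -1]
  Θ: [ 0  1  1  2]
Echelon form has 2 nonzero rows (pivots: i,ΔT)
4 vars − rank 2 = 2 Π groups

2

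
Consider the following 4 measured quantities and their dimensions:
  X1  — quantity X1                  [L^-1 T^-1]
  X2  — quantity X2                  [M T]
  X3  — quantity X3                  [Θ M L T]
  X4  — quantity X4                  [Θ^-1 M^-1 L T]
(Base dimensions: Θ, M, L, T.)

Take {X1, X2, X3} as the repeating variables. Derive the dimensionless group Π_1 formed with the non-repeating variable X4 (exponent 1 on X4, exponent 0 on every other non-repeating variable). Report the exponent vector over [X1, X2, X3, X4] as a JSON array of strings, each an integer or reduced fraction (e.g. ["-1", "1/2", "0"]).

["2", "0", "1", "1"]

Exponent matrix [Θ,M,L,T] × [X1,X2,X3,X4]:
  Θ: [ 0  0  1 -1]
  M: [ 0  1  1 -1]
  L: [-1  0  1  1]
  T: [-1  1  1  1]
RREF → pivots at {X1,X2,X3} ⇒ r = 3
Repeat: X1,X2,X3; free: X4
RREF:
  r0: [   1    0    0   -2]
  r1: [   0    1    0    0]
  r2: [   0    0    1   -1]
  r3: [   0    0    0    0]
Fix exponent of X4 at 1; solve each RREF row for its pivot's exponent:
  r0: exp(X1) + (-2)·1 = 0 ⇒ exp(X1) = 2
  r1: exp(X2) + (0)·1 = 0 ⇒ exp(X2) = 0
  r2: exp(X3) + (-1)·1 = 0 ⇒ exp(X3) = 1
Π_1 = X1^2 · X3 · X4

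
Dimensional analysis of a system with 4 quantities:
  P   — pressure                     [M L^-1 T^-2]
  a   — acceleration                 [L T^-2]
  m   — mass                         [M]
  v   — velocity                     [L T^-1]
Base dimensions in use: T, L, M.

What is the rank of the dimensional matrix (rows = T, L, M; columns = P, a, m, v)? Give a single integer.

Exponent matrix [T,L,M] × [P,a,m,v]:
  T: [-2 -2  0 -1]
  L: [-1  1  0  1]
  M: [ 1  0  1  0]
Echelon form has 3 nonzero rows (pivots: P,a,m)

3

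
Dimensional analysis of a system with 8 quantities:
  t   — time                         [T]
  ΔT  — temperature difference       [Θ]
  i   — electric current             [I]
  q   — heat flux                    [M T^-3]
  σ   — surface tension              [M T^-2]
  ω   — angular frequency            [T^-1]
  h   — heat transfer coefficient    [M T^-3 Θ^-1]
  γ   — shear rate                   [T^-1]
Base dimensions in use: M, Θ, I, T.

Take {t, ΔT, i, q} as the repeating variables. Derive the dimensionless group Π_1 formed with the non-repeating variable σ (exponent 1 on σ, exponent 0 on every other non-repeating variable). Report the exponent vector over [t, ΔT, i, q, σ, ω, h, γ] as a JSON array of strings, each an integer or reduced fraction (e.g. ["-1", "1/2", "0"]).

Dimensional matrix (M×Θ×I×T by t×ΔT×i×q×σ×ω×h×γ):
  M: [ 0  0  0  1  1  0  1  0]
  Θ: [ 0  1  0  0  0  0 -1  0]
  I: [ 0  0  1  0  0  0  0  0]
  T: [ 1  0  0 -3 -2 -1 -3 -1]
Row reduction gives pivot columns t,ΔT,i,q; rank = 4
Repeat: t,ΔT,i,q; free: σ,ω,h,γ
RREF:
  r0: [   1    0    0    0    1   -1    0   -1]
  r1: [   0    1    0    0    0    0   -1    0]
  r2: [   0    0    1    0    0    0    0    0]
  r3: [   0    0    0    1    1    0    1    0]
Fix exponent of σ at 1, ω at 0, h at 0, γ at 0; solve each RREF row for its pivot's exponent:
  r0: exp(t) + (1)·1 = 0 ⇒ exp(t) = -1
  r1: exp(ΔT) + (0)·1 = 0 ⇒ exp(ΔT) = 0
  r2: exp(i) + (0)·1 = 0 ⇒ exp(i) = 0
  r3: exp(q) + (1)·1 = 0 ⇒ exp(q) = -1
Π_1 = t^-1 · q^-1 · σ

["-1", "0", "0", "-1", "1", "0", "0", "0"]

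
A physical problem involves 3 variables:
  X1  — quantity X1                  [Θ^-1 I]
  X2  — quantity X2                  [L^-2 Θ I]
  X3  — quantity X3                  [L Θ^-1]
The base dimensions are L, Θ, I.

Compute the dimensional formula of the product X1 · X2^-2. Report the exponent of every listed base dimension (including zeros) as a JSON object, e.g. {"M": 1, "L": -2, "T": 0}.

Exponent matrix [L,Θ,I] × [X1,X2,X3]:
  L: [ 0 -2  1]
  Θ: [-1  1 -1]
  I: [ 1  1  0]
  [L]: (1)·0+(-2)·-2 = 4
  [Θ]: (1)·-1+(-2)·1 = -3
  [I]: (1)·1+(-2)·1 = -1
⇒ L^4 Θ^-3 I^-1

{"L": 4, "Θ": -3, "I": -1}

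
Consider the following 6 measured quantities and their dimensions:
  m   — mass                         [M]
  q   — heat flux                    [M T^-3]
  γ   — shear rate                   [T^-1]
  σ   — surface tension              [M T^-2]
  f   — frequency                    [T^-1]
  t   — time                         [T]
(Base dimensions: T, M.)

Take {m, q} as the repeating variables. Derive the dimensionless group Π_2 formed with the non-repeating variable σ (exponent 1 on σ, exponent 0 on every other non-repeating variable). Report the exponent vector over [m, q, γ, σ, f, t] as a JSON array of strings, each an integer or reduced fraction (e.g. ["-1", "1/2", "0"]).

["-1/3", "-2/3", "0", "1", "0", "0"]

Write exponents as rows T,M / cols m,q,γ,σ,f,t:
  T: [ 0 -3 -1 -2 -1  1]
  M: [ 1  1  0  1  0  0]
Row reduction gives pivot columns m,q; rank = 2
Repeat: m,q; free: γ,σ,f,t
RREF:
  r0: [   1    0 -1/3  1/3 -1/3  1/3]
  r1: [   0    1  1/3  2/3  1/3 -1/3]
Fix exponent of σ at 1, γ at 0, f at 0, t at 0; solve each RREF row for its pivot's exponent:
  r0: exp(m) + (1/3)·1 = 0 ⇒ exp(m) = -1/3
  r1: exp(q) + (2/3)·1 = 0 ⇒ exp(q) = -2/3
Π_2 = m^(-1/3) · q^(-2/3) · σ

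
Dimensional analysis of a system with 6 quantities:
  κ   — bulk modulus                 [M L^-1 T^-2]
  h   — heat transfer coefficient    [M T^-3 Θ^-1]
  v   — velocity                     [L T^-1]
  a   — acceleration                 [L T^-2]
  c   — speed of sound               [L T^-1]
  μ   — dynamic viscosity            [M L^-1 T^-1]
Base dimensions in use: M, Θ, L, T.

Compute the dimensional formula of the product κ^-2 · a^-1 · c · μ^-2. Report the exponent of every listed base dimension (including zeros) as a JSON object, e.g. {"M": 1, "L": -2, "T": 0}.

{"M": -4, "Θ": 0, "L": 4, "T": 7}

Write exponents as rows M,Θ,L,T / cols κ,h,v,a,c,μ:
  M: [ 1  1  0  0  0  1]
  Θ: [ 0 -1  0  0  0  0]
  L: [-1  0  1  1  1 -1]
  T: [-2 -3 -1 -2 -1 -1]
  [M]: (-2)·1+(-1)·0+(1)·0+(-2)·1 = -4
  [Θ]: (-2)·0+(-1)·0+(1)·0+(-2)·0 = 0
  [L]: (-2)·-1+(-1)·1+(1)·1+(-2)·-1 = 4
  [T]: (-2)·-2+(-1)·-2+(1)·-1+(-2)·-1 = 7
⇒ M^-4 L^4 T^7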